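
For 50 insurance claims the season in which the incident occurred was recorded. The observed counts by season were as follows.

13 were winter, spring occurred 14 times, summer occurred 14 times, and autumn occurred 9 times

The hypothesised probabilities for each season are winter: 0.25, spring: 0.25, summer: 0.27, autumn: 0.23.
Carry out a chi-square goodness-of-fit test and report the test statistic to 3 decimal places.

Expected counts E_i = n·p_i: 50×0.25 = 12.5, 50×0.25 = 12.5, 50×0.27 = 13.5, 50×0.23 = 11.5.
cat         O        E   (O−E)²/E
winter     13     12.5     0.0200
spring     14     12.5     0.1800
summer     14     13.5     0.0185
autumn      9     11.5     0.5435
Sum = 0.762

0.762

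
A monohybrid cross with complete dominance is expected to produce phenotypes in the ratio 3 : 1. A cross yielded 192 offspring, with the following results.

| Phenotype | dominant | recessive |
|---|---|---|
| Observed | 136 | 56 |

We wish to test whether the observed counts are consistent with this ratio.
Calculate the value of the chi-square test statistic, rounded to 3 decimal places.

Ratio total = 4. Expected counts: 192×3/4 = 144, 192×1/4 = 48.
cat            O        E   (O−E)²/E
dominant     136      144     0.4444
recessive     56       48     1.3333
Sum = 1.778

1.778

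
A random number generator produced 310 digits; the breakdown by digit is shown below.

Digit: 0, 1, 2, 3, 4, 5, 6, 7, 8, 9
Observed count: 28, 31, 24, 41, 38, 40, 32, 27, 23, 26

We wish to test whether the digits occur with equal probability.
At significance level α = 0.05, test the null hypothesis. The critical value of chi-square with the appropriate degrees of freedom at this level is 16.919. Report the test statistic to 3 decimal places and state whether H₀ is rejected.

12.710; do not reject

Expected count for each of the 10 categories: 310/10 = 31.
0: (28 − 31)²/31 = 9/31 = 0.2903
1: (31 − 31)²/31 = 0/31 = 0.0000
2: (24 − 31)²/31 = 49/31 = 1.5806
3: (41 − 31)²/31 = 100/31 = 3.2258
4: (38 − 31)²/31 = 49/31 = 1.5806
5: (40 − 31)²/31 = 81/31 = 2.6129
6: (32 − 31)²/31 = 1/31 = 0.0323
7: (27 − 31)²/31 = 16/31 = 0.5161
8: (23 − 31)²/31 = 64/31 = 2.0645
9: (26 − 31)²/31 = 25/31 = 0.8065
Sum = 12.710
df = 9. Since 12.710 < 16.919, we do not reject H₀.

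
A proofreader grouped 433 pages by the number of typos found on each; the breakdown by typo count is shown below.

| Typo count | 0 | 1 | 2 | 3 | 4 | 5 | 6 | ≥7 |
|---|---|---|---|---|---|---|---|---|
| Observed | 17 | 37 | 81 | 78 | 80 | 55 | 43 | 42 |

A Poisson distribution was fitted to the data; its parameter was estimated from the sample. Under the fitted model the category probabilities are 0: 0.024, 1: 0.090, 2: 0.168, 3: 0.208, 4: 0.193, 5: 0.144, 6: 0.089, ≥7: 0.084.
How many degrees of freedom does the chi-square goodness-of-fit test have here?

There are k = 8 categories and 1 parameter estimated from the data, so df = 8 − 1 − 1 = 6.

6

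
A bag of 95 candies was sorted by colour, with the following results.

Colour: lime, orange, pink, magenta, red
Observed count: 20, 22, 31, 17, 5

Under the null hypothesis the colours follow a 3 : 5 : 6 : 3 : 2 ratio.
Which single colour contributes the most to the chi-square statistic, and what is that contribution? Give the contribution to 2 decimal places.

red, 2.50

Ratio total = 19. Expected counts: 95×3/19 = 15, 95×5/19 = 25, 95×6/19 = 30, 95×3/19 = 15, 95×2/19 = 10.
lime: (20 − 15)²/15 = 25/15 = 1.667
orange: (22 − 25)²/25 = 9/25 = 0.360
pink: (31 − 30)²/30 = 1/30 = 0.033
magenta: (17 − 15)²/15 = 4/15 = 0.267
red: (5 − 10)²/10 = 25/10 = 2.500
The largest term is for red: 2.50.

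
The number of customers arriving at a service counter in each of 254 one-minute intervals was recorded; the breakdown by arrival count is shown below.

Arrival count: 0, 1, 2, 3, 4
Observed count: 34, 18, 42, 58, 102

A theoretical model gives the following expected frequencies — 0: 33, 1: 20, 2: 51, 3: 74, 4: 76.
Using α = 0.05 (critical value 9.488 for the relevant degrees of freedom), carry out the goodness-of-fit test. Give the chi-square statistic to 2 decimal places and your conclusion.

14.17; reject

χ² = (34−33)²/33 + (18−20)²/20 + (42−51)²/51 + (58−74)²/74 + (102−76)²/76
   = 0.030 + 0.200 + 1.588 + 3.459 + 8.895
Sum = 14.17
df = 4. Since 14.17 > 9.488, we reject H₀.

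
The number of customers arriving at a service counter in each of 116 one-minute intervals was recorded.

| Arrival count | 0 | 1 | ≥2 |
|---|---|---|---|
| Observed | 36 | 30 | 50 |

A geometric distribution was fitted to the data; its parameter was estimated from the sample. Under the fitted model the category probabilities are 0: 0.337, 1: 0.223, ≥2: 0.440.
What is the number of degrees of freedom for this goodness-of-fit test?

There are k = 3 categories and 1 parameter estimated from the data, so df = 3 − 1 − 1 = 1.

1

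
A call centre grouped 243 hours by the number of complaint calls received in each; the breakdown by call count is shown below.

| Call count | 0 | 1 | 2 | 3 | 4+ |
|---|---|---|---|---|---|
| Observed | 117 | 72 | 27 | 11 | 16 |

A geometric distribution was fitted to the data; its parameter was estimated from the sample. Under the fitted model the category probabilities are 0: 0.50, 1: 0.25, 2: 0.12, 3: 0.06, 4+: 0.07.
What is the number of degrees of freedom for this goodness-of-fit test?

3

There are k = 5 categories and 1 parameter estimated from the data, so df = 5 − 1 − 1 = 3.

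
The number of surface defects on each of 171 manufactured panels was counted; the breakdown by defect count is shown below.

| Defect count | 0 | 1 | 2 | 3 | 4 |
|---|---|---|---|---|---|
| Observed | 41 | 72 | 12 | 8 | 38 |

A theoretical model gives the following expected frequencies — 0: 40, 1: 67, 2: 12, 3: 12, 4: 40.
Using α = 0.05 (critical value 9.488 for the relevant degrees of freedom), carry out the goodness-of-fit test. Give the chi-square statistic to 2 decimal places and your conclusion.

1.83; do not reject

cat         O        E   (O−E)²/E
0          41       40      0.025
1          72       67      0.373
2          12       12      0.000
3           8       12      1.333
4          38       40      0.100
Sum = 1.83
df = 4. Since 1.83 < 9.488, we do not reject H₀.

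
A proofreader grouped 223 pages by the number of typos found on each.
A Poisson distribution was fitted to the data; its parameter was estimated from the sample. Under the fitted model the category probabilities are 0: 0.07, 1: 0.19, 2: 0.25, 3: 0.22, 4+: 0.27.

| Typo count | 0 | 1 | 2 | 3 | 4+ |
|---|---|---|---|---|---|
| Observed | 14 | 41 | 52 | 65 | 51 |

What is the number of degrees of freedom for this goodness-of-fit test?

There are k = 5 categories and 1 parameter estimated from the data, so df = 5 − 1 − 1 = 3.

3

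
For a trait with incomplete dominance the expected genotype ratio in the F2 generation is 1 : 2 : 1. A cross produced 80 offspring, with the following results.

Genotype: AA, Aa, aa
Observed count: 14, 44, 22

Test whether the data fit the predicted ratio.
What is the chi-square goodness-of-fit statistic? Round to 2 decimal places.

2.40

Ratio total = 4. Expected counts: 80×1/4 = 20, 80×2/4 = 40, 80×1/4 = 20.
cat         O        E   (O−E)²/E
AA         14       20      1.800
Aa         44       40      0.400
aa         22       20      0.200
Sum = 2.40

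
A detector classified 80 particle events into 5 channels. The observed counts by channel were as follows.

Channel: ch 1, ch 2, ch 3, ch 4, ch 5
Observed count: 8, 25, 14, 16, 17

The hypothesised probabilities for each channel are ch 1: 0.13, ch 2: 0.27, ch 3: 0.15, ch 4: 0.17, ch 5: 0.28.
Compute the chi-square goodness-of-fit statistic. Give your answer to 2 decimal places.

Expected counts E_i = n·p_i: 80×0.13 = 10.4, 80×0.27 = 21.6, 80×0.15 = 12, 80×0.17 = 13.6, 80×0.28 = 22.4.
ch 1: (8 − 10.4)²/10.4 = 5.76/10.4 = 0.554
ch 2: (25 − 21.6)²/21.6 = 11.56/21.6 = 0.535
ch 3: (14 − 12)²/12 = 4/12 = 0.333
ch 4: (16 − 13.6)²/13.6 = 5.76/13.6 = 0.424
ch 5: (17 − 22.4)²/22.4 = 29.16/22.4 = 1.302
Sum = 3.15

3.15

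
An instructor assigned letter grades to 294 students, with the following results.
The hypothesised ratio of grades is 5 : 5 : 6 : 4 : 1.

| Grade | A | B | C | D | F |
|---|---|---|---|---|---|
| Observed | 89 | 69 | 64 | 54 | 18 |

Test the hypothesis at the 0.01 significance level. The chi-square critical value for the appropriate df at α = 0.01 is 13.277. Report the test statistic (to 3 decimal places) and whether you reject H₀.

11.148; do not reject

Ratio total = 21. Expected counts: 294×5/21 = 70, 294×5/21 = 70, 294×6/21 = 84, 294×4/21 = 56, 294×1/21 = 14.
A: (89 − 70)²/70 = 361/70 = 5.1571
B: (69 − 70)²/70 = 1/70 = 0.0143
C: (64 − 84)²/84 = 400/84 = 4.7619
D: (54 − 56)²/56 = 4/56 = 0.0714
F: (18 − 14)²/14 = 16/14 = 1.1429
Sum = 11.148
df = 4. Since 11.148 < 13.277, we do not reject H₀.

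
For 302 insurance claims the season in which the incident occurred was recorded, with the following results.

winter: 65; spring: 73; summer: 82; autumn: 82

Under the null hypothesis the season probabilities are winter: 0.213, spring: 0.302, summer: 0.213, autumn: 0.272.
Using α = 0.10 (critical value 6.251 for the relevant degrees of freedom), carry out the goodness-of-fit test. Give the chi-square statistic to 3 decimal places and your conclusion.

8.497; reject

Expected counts E_i = n·p_i: 302×0.213 = 64.326, 302×0.302 = 91.204, 302×0.213 = 64.326, 302×0.272 = 82.144.
cat         O        E   (O−E)²/E
winter     65   64.326     0.0071
spring     73   91.204     3.6335
summer     82   64.326     4.8561
autumn     82   82.144     0.0003
Sum = 8.497
df = 3. Since 8.497 > 6.251, we reject H₀.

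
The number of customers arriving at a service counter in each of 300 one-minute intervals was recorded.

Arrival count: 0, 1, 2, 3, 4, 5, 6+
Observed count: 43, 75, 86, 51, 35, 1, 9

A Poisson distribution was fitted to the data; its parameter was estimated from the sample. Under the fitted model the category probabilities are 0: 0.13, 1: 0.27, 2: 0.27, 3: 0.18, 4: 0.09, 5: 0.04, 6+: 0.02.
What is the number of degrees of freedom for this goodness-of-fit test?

There are k = 7 categories and 1 parameter estimated from the data, so df = 7 − 1 − 1 = 5.

5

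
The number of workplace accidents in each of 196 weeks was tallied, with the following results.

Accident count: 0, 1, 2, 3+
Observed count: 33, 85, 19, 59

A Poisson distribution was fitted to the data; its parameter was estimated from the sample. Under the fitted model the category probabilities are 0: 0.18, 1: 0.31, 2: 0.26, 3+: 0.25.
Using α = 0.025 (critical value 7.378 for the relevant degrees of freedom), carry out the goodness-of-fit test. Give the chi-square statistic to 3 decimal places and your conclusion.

Expected counts E_i = n·p_i: 196×0.18 = 35.28, 196×0.31 = 60.76, 196×0.26 = 50.96, 196×0.25 = 49.
0: (33 − 35.28)²/35.28 = 5.1984/35.28 = 0.1473
1: (85 − 60.76)²/60.76 = 587.5776/60.76 = 9.6705
2: (19 − 50.96)²/50.96 = 1021.4416/50.96 = 20.0440
3+: (59 − 49)²/49 = 100/49 = 2.0408
Sum = 31.903
df = 2. Since 31.903 > 7.378, we reject H₀.

31.903; reject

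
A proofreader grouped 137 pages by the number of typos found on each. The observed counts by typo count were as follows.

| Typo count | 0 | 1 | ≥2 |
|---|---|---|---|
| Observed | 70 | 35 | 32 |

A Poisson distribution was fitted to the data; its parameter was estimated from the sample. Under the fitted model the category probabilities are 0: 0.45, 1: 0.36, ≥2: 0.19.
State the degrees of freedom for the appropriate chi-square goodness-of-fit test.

1

There are k = 3 categories and 1 parameter estimated from the data, so df = 3 − 1 − 1 = 1.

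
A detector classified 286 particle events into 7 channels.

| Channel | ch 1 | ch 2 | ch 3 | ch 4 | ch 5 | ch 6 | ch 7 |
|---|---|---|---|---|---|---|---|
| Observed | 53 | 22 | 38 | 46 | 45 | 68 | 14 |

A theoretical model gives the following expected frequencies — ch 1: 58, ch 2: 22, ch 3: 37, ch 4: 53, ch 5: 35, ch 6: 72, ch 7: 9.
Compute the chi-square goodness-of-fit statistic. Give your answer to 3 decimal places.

ch 1: (53 − 58)²/58 = 25/58 = 0.4310
ch 2: (22 − 22)²/22 = 0/22 = 0.0000
ch 3: (38 − 37)²/37 = 1/37 = 0.0270
ch 4: (46 − 53)²/53 = 49/53 = 0.9245
ch 5: (45 − 35)²/35 = 100/35 = 2.8571
ch 6: (68 − 72)²/72 = 16/72 = 0.2222
ch 7: (14 − 9)²/9 = 25/9 = 2.7778
Sum = 7.240

7.240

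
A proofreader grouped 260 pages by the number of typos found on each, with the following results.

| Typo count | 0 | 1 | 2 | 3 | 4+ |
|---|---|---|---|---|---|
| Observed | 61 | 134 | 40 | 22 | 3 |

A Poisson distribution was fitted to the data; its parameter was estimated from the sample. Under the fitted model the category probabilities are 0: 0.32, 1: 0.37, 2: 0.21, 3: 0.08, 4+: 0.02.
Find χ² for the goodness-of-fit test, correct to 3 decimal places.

Expected counts E_i = n·p_i: 260×0.32 = 83.2, 260×0.37 = 96.2, 260×0.21 = 54.6, 260×0.08 = 20.8, 260×0.02 = 5.2.
χ² = (61−83.2)²/83.2 + (134−96.2)²/96.2 + (40−54.6)²/54.6 + (22−20.8)²/20.8 + (3−5.2)²/5.2
   = 5.9236 + 14.8528 + 3.9040 + 0.0692 + 0.9308
Sum = 25.680

25.680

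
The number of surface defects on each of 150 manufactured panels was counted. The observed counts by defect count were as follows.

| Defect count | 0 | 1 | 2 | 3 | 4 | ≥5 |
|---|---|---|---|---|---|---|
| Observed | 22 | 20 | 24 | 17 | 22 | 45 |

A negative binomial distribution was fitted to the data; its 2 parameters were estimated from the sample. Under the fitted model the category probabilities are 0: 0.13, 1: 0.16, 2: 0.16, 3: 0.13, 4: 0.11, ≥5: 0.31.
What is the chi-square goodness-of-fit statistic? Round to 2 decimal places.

Expected counts E_i = n·p_i: 150×0.13 = 19.5, 150×0.16 = 24, 150×0.16 = 24, 150×0.13 = 19.5, 150×0.11 = 16.5, 150×0.31 = 46.5.
χ² = (22−19.5)²/19.5 + (20−24)²/24 + (24−24)²/24 + (17−19.5)²/19.5 + (22−16.5)²/16.5 + (45−46.5)²/46.5
   = 0.321 + 0.667 + 0.000 + 0.321 + 1.833 + 0.048
Sum = 3.19

3.19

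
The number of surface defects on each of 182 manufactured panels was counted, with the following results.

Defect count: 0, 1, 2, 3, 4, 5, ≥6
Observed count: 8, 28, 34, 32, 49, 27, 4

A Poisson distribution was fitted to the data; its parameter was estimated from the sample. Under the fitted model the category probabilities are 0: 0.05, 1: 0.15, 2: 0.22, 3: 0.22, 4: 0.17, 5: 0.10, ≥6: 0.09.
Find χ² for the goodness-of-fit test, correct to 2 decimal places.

26.83

Expected counts E_i = n·p_i: 182×0.05 = 9.1, 182×0.15 = 27.3, 182×0.22 = 40.04, 182×0.22 = 40.04, 182×0.17 = 30.94, 182×0.10 = 18.2, 182×0.09 = 16.38.
χ² = (8−9.1)²/9.1 + (28−27.3)²/27.3 + (34−40.04)²/40.04 + (32−40.04)²/40.04 + (49−30.94)²/30.94 + (27−18.2)²/18.2 + (4−16.38)²/16.38
   = 0.133 + 0.018 + 0.911 + 1.614 + 10.542 + 4.255 + 9.357
Sum = 26.83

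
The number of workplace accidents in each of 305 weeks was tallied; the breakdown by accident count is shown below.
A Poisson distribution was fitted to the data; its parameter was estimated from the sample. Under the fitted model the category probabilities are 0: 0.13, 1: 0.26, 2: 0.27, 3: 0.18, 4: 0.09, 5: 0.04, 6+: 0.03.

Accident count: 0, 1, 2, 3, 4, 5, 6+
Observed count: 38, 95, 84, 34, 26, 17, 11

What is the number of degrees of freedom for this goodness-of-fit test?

5

There are k = 7 categories and 1 parameter estimated from the data, so df = 7 − 1 − 1 = 5.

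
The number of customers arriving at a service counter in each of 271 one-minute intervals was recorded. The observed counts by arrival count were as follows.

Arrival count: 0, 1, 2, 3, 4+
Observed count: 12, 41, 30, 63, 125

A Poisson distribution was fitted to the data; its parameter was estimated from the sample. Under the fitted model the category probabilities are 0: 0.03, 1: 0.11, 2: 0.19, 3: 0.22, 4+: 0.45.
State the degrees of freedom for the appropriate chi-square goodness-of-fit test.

3

There are k = 5 categories and 1 parameter estimated from the data, so df = 5 − 1 − 1 = 3.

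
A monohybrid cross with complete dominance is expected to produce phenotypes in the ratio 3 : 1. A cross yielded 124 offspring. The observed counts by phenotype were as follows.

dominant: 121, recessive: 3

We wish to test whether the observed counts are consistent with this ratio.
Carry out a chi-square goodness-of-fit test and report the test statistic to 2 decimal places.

Ratio total = 4. Expected counts: 124×3/4 = 93, 124×1/4 = 31.
dominant: (121 − 93)²/93 = 784/93 = 8.430
recessive: (3 − 31)²/31 = 784/31 = 25.290
Sum = 33.72

33.72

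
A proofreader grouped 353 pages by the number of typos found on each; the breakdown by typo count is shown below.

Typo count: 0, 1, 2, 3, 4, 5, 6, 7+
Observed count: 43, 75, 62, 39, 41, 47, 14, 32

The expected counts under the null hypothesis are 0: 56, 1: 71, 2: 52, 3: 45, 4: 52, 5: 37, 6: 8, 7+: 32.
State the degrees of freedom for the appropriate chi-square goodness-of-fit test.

7

There are k = 8 categories and no parameters were estimated from the data, so df = 8 − 1 = 7.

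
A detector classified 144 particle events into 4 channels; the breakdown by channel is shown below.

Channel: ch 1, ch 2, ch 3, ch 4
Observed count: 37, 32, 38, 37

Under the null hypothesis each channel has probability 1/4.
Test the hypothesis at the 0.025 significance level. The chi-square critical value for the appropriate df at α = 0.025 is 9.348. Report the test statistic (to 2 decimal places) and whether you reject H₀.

Expected count for each of the 4 categories: 144/4 = 36.
ch 1: (37 − 36)²/36 = 1/36 = 0.028
ch 2: (32 − 36)²/36 = 16/36 = 0.444
ch 3: (38 − 36)²/36 = 4/36 = 0.111
ch 4: (37 − 36)²/36 = 1/36 = 0.028
Sum = 0.61
df = 3. Since 0.61 < 9.348, we do not reject H₀.

0.61; do not reject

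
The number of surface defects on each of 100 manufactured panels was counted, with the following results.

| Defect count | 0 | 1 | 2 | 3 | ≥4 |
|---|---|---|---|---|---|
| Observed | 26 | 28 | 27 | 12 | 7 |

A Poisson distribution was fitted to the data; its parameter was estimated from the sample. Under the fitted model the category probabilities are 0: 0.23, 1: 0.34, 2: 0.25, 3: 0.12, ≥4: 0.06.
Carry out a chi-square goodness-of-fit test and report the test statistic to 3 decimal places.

Expected counts E_i = n·p_i: 100×0.23 = 23, 100×0.34 = 34, 100×0.25 = 25, 100×0.12 = 12, 100×0.06 = 6.
0: (26 − 23)²/23 = 9/23 = 0.3913
1: (28 − 34)²/34 = 36/34 = 1.0588
2: (27 − 25)²/25 = 4/25 = 0.1600
3: (12 − 12)²/12 = 0/12 = 0.0000
≥4: (7 − 6)²/6 = 1/6 = 0.1667
Sum = 1.777

1.777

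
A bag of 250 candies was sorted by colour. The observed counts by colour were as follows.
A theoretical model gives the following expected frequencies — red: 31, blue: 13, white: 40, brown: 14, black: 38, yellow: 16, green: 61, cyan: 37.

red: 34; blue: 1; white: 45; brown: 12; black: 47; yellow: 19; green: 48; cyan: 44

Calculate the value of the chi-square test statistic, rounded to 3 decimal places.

19.067

cat         O        E   (O−E)²/E
red        34       31     0.2903
blue        1       13    11.0769
white      45       40     0.6250
brown      12       14     0.2857
black      47       38     2.1316
yellow     19       16     0.5625
green      48       61     2.7705
cyan       44       37     1.3243
Sum = 19.067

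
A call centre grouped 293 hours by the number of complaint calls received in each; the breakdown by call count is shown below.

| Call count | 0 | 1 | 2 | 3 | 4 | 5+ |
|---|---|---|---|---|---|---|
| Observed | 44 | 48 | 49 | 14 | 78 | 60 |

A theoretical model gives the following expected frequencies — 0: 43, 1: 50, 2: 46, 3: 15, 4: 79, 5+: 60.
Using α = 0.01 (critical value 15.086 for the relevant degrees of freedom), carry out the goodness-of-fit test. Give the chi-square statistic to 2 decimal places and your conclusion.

0.38; do not reject

χ² = (44−43)²/43 + (48−50)²/50 + (49−46)²/46 + (14−15)²/15 + (78−79)²/79 + (60−60)²/60
   = 0.023 + 0.080 + 0.196 + 0.067 + 0.013 + 0.000
Sum = 0.38
df = 5. Since 0.38 < 15.086, we do not reject H₀.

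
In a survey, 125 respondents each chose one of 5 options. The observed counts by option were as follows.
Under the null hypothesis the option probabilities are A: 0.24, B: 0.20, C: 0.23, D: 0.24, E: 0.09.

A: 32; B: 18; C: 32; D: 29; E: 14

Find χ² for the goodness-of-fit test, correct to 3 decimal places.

Expected counts E_i = n·p_i: 125×0.24 = 30, 125×0.20 = 25, 125×0.23 = 28.75, 125×0.24 = 30, 125×0.09 = 11.25.
χ² = (32−30)²/30 + (18−25)²/25 + (32−28.75)²/28.75 + (29−30)²/30 + (14−11.25)²/11.25
   = 0.1333 + 1.9600 + 0.3674 + 0.0333 + 0.6722
Sum = 3.166

3.166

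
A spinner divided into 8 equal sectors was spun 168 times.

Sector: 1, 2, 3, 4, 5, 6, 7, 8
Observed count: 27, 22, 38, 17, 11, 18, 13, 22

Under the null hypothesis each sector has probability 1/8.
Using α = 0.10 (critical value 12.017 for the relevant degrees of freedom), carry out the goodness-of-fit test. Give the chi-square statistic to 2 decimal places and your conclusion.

24.57; reject

Under H₀ each category has probability 1/8, so each expected count is 168/8 = 21.
χ² = (27−21)²/21 + (22−21)²/21 + (38−21)²/21 + (17−21)²/21 + (11−21)²/21 + (18−21)²/21 + (13−21)²/21 + (22−21)²/21
   = 1.714 + 0.048 + 13.762 + 0.762 + 4.762 + 0.429 + 3.048 + 0.048
Sum = 24.57
df = 7. Since 24.57 > 12.017, we reject H₀.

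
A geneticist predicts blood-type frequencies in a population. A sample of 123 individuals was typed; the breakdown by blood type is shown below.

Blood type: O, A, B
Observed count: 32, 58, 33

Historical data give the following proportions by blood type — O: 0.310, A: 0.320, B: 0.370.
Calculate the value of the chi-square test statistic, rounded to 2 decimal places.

13.25

Expected counts E_i = n·p_i: 123×0.310 = 38.13, 123×0.320 = 39.36, 123×0.370 = 45.51.
χ² = (32−38.13)²/38.13 + (58−39.36)²/39.36 + (33−45.51)²/45.51
   = 0.985 + 8.827 + 3.439
Sum = 13.25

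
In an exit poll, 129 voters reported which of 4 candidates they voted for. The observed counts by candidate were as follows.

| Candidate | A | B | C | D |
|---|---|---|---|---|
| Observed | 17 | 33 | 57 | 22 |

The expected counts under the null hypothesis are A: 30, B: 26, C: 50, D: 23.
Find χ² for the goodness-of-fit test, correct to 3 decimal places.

8.541

χ² = (17−30)²/30 + (33−26)²/26 + (57−50)²/50 + (22−23)²/23
   = 5.6333 + 1.8846 + 0.9800 + 0.0435
Sum = 8.541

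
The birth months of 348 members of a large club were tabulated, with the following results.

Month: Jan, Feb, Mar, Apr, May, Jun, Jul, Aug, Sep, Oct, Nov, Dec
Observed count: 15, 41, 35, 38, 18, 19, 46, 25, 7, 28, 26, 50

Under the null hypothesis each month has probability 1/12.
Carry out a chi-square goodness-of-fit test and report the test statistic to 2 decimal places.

Expected count for each of the 12 categories: 348/12 = 29.
Jan: (15 − 29)²/29 = 196/29 = 6.759
Feb: (41 − 29)²/29 = 144/29 = 4.966
Mar: (35 − 29)²/29 = 36/29 = 1.241
Apr: (38 − 29)²/29 = 81/29 = 2.793
May: (18 − 29)²/29 = 121/29 = 4.172
Jun: (19 − 29)²/29 = 100/29 = 3.448
Jul: (46 − 29)²/29 = 289/29 = 9.966
Aug: (25 − 29)²/29 = 16/29 = 0.552
Sep: (7 − 29)²/29 = 484/29 = 16.690
Oct: (28 − 29)²/29 = 1/29 = 0.034
Nov: (26 − 29)²/29 = 9/29 = 0.310
Dec: (50 − 29)²/29 = 441/29 = 15.207
Sum = 66.14

66.14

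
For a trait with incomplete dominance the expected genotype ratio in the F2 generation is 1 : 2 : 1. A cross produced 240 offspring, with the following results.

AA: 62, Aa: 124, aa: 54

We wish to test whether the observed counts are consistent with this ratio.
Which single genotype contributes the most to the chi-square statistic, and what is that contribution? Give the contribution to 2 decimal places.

aa, 0.60

Ratio total = 4. Expected counts: 240×1/4 = 60, 240×2/4 = 120, 240×1/4 = 60.
χ² = (62−60)²/60 + (124−120)²/120 + (54−60)²/60
   = 0.067 + 0.133 + 0.600
The largest term is for aa: 0.60.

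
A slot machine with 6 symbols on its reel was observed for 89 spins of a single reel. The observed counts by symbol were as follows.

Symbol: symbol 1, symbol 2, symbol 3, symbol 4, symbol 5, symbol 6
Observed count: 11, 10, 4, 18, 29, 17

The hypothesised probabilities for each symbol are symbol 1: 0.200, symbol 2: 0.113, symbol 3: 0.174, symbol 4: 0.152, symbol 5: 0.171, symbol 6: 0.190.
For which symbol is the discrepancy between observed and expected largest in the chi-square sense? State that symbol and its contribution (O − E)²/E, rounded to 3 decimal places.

symbol 5, 12.479

Expected counts E_i = n·p_i: 89×0.200 = 17.8, 89×0.113 = 10.057, 89×0.174 = 15.486, 89×0.152 = 13.528, 89×0.171 = 15.219, 89×0.190 = 16.91.
cat           O        E   (O−E)²/E
symbol 1     11     17.8     2.5978
symbol 2     10   10.057     0.0003
symbol 3      4   15.486     8.5192
symbol 4     18   13.528     1.4783
symbol 5     29   15.219    12.4789
symbol 6     17    16.91     0.0005
The largest term is for symbol 5: 12.479.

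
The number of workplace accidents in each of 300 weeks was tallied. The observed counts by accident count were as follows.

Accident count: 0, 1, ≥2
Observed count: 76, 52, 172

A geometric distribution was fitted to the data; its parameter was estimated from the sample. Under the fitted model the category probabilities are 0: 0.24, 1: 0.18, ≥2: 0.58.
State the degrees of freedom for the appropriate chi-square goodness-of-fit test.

There are k = 3 categories and 1 parameter estimated from the data, so df = 3 − 1 − 1 = 1.

1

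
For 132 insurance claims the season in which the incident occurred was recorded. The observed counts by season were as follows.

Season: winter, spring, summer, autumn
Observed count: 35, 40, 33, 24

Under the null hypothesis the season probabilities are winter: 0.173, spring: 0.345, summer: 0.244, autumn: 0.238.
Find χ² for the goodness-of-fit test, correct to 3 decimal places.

8.923

Expected counts E_i = n·p_i: 132×0.173 = 22.836, 132×0.345 = 45.54, 132×0.244 = 32.208, 132×0.238 = 31.416.
cat         O        E   (O−E)²/E
winter     35   22.836     6.4794
spring     40    45.54     0.6739
summer     33   32.208     0.0195
autumn     24   31.416     1.7506
Sum = 8.923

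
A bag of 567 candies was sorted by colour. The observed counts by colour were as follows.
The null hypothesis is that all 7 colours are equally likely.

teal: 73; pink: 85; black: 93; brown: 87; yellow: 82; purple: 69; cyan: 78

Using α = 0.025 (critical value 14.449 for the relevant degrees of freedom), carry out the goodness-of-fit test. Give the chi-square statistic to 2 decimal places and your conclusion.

Under H₀ each category has probability 1/7, so each expected count is 567/7 = 81.
teal: (73 − 81)²/81 = 64/81 = 0.790
pink: (85 − 81)²/81 = 16/81 = 0.198
black: (93 − 81)²/81 = 144/81 = 1.778
brown: (87 − 81)²/81 = 36/81 = 0.444
yellow: (82 − 81)²/81 = 1/81 = 0.012
purple: (69 − 81)²/81 = 144/81 = 1.778
cyan: (78 − 81)²/81 = 9/81 = 0.111
Sum = 5.11
df = 6. Since 5.11 < 14.449, we do not reject H₀.

5.11; do not reject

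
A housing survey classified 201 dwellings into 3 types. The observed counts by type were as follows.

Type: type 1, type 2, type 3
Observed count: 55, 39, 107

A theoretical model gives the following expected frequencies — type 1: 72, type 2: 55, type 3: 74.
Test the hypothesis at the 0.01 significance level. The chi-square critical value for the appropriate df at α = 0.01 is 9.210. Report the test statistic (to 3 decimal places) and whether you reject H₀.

23.385; reject

type 1: (55 − 72)²/72 = 289/72 = 4.0139
type 2: (39 − 55)²/55 = 256/55 = 4.6545
type 3: (107 − 74)²/74 = 1089/74 = 14.7162
Sum = 23.385
df = 2. Since 23.385 > 9.210, we reject H₀.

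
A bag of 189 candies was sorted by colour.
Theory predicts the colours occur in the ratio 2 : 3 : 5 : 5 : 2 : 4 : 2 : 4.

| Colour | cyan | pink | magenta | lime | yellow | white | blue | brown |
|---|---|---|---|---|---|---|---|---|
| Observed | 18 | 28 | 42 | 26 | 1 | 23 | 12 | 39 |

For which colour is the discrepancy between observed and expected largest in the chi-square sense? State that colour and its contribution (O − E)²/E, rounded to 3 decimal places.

yellow, 12.071

Ratio total = 27. Expected counts: 189×2/27 = 14, 189×3/27 = 21, 189×5/27 = 35, 189×5/27 = 35, 189×2/27 = 14, 189×4/27 = 28, 189×2/27 = 14, 189×4/27 = 28.
cat          O        E   (O−E)²/E
cyan        18       14     1.1429
pink        28       21     2.3333
magenta     42       35     1.4000
lime        26       35     2.3143
yellow       1       14    12.0714
white       23       28     0.8929
blue        12       14     0.2857
brown       39       28     4.3214
The largest term is for yellow: 12.071.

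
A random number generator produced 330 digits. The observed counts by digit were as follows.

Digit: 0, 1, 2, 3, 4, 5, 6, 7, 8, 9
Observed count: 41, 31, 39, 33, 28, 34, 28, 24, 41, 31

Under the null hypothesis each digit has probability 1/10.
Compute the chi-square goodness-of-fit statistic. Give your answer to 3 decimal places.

Under H₀ each category has probability 1/10, so each expected count is 330/10 = 33.
χ² = (41−33)²/33 + (31−33)²/33 + (39−33)²/33 + (33−33)²/33 + (28−33)²/33 + (34−33)²/33 + (28−33)²/33 + (24−33)²/33 + (41−33)²/33 + (31−33)²/33
   = 1.9394 + 0.1212 + 1.0909 + 0.0000 + 0.7576 + 0.0303 + 0.7576 + 2.4545 + 1.9394 + 0.1212
Sum = 9.212

9.212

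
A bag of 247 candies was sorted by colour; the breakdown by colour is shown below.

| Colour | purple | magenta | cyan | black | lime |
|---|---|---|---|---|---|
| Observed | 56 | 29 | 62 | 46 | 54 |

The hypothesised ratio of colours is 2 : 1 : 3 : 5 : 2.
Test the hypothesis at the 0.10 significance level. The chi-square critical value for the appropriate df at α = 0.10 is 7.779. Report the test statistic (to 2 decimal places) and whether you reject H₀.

Ratio total = 13. Expected counts: 247×2/13 = 38, 247×1/13 = 19, 247×3/13 = 57, 247×5/13 = 95, 247×2/13 = 38.
cat          O        E   (O−E)²/E
purple      56       38      8.526
magenta     29       19      5.263
cyan        62       57      0.439
black       46       95     25.274
lime        54       38      6.737
Sum = 46.24
df = 4. Since 46.24 > 7.779, we reject H₀.

46.24; reject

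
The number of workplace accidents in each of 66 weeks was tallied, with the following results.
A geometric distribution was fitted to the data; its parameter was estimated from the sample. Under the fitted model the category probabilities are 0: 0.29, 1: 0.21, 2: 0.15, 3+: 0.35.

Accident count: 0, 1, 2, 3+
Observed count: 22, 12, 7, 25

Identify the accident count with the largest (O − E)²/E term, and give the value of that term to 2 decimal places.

2, 0.85

Expected counts E_i = n·p_i: 66×0.29 = 19.14, 66×0.21 = 13.86, 66×0.15 = 9.9, 66×0.35 = 23.1.
0: (22 − 19.14)²/19.14 = 8.1796/19.14 = 0.427
1: (12 − 13.86)²/13.86 = 3.4596/13.86 = 0.250
2: (7 − 9.9)²/9.9 = 8.41/9.9 = 0.849
3+: (25 − 23.1)²/23.1 = 3.61/23.1 = 0.156
The largest term is for 2: 0.85.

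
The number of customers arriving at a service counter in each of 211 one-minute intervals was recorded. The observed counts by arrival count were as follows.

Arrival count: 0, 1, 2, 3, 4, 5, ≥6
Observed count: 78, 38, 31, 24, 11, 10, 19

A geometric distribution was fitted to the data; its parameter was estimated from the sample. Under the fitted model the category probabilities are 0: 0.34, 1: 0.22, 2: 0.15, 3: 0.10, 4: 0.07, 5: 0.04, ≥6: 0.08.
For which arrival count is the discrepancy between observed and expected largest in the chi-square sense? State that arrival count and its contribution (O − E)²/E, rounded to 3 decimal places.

1, 1.527

Expected counts E_i = n·p_i: 211×0.34 = 71.74, 211×0.22 = 46.42, 211×0.15 = 31.65, 211×0.10 = 21.1, 211×0.07 = 14.77, 211×0.04 = 8.44, 211×0.08 = 16.88.
χ² = (78−71.74)²/71.74 + (38−46.42)²/46.42 + (31−31.65)²/31.65 + (24−21.1)²/21.1 + (11−14.77)²/14.77 + (10−8.44)²/8.44 + (19−16.88)²/16.88
   = 0.5462 + 1.5273 + 0.0133 + 0.3986 + 0.9623 + 0.2883 + 0.2663
The largest term is for 1: 1.527.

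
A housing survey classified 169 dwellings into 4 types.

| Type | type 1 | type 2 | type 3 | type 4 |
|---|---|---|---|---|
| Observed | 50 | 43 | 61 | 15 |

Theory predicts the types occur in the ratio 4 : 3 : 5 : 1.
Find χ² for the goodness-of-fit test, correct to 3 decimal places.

1.041

Ratio total = 13. Expected counts: 169×4/13 = 52, 169×3/13 = 39, 169×5/13 = 65, 169×1/13 = 13.
χ² = (50−52)²/52 + (43−39)²/39 + (61−65)²/65 + (15−13)²/13
   = 0.0769 + 0.4103 + 0.2462 + 0.3077
Sum = 1.041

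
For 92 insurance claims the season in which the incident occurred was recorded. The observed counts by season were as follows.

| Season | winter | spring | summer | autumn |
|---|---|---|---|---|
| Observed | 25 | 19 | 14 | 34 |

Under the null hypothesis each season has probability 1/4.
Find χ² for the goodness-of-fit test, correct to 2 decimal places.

9.65

Expected count for each of the 4 categories: 92/4 = 23.
χ² = (25−23)²/23 + (19−23)²/23 + (14−23)²/23 + (34−23)²/23
   = 0.174 + 0.696 + 3.522 + 5.261
Sum = 9.65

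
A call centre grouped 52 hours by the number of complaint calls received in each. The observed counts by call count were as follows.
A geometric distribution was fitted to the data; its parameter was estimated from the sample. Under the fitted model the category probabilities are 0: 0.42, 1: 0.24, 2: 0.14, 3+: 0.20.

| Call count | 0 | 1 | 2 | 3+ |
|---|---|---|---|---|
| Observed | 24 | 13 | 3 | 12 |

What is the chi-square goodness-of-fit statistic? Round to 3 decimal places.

2.998

Expected counts E_i = n·p_i: 52×0.42 = 21.84, 52×0.24 = 12.48, 52×0.14 = 7.28, 52×0.20 = 10.4.
0: (24 − 21.84)²/21.84 = 4.6656/21.84 = 0.2136
1: (13 − 12.48)²/12.48 = 0.2704/12.48 = 0.0217
2: (3 − 7.28)²/7.28 = 18.3184/7.28 = 2.5163
3+: (12 − 10.4)²/10.4 = 2.56/10.4 = 0.2462
Sum = 2.998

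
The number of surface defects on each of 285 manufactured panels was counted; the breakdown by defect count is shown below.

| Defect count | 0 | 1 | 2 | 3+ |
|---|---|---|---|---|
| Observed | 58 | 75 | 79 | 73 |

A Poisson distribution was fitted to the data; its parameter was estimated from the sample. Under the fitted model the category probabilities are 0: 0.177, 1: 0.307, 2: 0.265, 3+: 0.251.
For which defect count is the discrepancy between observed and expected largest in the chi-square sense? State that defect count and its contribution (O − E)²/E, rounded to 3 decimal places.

1, 1.784

Expected counts E_i = n·p_i: 285×0.177 = 50.445, 285×0.307 = 87.495, 285×0.265 = 75.525, 285×0.251 = 71.535.
cat         O        E   (O−E)²/E
0          58   50.445     1.1315
1          75   87.495     1.7844
2          79   75.525     0.1599
3+         73   71.535     0.0300
The largest term is for 1: 1.784.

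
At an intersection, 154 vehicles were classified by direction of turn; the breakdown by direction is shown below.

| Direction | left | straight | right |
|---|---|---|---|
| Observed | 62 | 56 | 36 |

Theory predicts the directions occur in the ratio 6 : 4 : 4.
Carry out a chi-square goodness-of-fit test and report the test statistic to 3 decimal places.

Ratio total = 14. Expected counts: 154×6/14 = 66, 154×4/14 = 44, 154×4/14 = 44.
cat           O        E   (O−E)²/E
left         62       66     0.2424
straight     56       44     3.2727
right        36       44     1.4545
Sum = 4.970

4.970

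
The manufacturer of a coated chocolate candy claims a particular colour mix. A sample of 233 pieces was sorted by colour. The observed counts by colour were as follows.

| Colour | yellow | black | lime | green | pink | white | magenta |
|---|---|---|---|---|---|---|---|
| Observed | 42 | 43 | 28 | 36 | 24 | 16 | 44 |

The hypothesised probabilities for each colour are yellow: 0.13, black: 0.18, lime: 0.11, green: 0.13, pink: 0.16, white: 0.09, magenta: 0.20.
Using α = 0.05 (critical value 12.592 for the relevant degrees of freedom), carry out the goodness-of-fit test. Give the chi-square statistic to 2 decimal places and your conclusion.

Expected counts E_i = n·p_i: 233×0.13 = 30.29, 233×0.18 = 41.94, 233×0.11 = 25.63, 233×0.13 = 30.29, 233×0.16 = 37.28, 233×0.09 = 20.97, 233×0.20 = 46.6.
cat          O        E   (O−E)²/E
yellow      42    30.29      4.527
black       43    41.94      0.027
lime        28    25.63      0.219
green       36    30.29      1.076
pink        24    37.28      4.731
white       16    20.97      1.178
magenta     44     46.6      0.145
Sum = 11.90
df = 6. Since 11.90 < 12.592, we do not reject H₀.

11.90; do not reject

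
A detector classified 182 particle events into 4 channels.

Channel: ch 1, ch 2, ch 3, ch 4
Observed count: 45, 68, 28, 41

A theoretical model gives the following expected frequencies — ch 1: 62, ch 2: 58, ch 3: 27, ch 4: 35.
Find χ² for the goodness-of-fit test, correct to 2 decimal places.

7.45

ch 1: (45 − 62)²/62 = 289/62 = 4.661
ch 2: (68 − 58)²/58 = 100/58 = 1.724
ch 3: (28 − 27)²/27 = 1/27 = 0.037
ch 4: (41 − 35)²/35 = 36/35 = 1.029
Sum = 7.45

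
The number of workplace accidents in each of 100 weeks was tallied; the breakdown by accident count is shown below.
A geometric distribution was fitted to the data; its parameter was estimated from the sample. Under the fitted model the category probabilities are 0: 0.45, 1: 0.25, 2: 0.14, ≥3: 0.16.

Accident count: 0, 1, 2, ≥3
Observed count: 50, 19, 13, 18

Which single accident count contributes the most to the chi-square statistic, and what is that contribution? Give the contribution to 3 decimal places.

1, 1.440

Expected counts E_i = n·p_i: 100×0.45 = 45, 100×0.25 = 25, 100×0.14 = 14, 100×0.16 = 16.
cat         O        E   (O−E)²/E
0          50       45     0.5556
1          19       25     1.4400
2          13       14     0.0714
≥3         18       16     0.2500
The largest term is for 1: 1.440.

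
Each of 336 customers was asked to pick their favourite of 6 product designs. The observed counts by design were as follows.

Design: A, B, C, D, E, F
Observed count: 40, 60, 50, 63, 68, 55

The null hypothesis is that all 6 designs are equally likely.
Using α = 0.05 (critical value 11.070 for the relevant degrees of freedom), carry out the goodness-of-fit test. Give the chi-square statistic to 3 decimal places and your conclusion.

Under H₀ each category has probability 1/6, so each expected count is 336/6 = 56.
A: (40 − 56)²/56 = 256/56 = 4.5714
B: (60 − 56)²/56 = 16/56 = 0.2857
C: (50 − 56)²/56 = 36/56 = 0.6429
D: (63 − 56)²/56 = 49/56 = 0.8750
E: (68 − 56)²/56 = 144/56 = 2.5714
F: (55 − 56)²/56 = 1/56 = 0.0179
Sum = 8.964
df = 5. Since 8.964 < 11.070, we do not reject H₀.

8.964; do not reject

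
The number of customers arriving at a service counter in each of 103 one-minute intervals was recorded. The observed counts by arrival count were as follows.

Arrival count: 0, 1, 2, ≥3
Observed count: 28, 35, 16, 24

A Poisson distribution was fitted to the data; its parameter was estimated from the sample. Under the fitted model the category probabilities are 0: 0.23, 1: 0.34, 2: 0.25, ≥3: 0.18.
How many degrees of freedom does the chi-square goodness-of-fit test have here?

2

There are k = 4 categories and 1 parameter estimated from the data, so df = 4 − 1 − 1 = 2.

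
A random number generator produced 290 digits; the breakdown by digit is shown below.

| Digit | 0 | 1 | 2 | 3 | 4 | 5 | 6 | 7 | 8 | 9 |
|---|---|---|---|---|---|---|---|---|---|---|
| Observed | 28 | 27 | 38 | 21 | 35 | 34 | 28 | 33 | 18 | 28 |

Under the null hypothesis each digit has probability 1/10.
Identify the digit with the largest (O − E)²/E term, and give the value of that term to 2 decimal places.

8, 4.17

Under H₀ each category has probability 1/10, so each expected count is 290/10 = 29.
χ² = (28−29)²/29 + (27−29)²/29 + (38−29)²/29 + (21−29)²/29 + (35−29)²/29 + (34−29)²/29 + (28−29)²/29 + (33−29)²/29 + (18−29)²/29 + (28−29)²/29
   = 0.034 + 0.138 + 2.793 + 2.207 + 1.241 + 0.862 + 0.034 + 0.552 + 4.172 + 0.034
The largest term is for 8: 4.17.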